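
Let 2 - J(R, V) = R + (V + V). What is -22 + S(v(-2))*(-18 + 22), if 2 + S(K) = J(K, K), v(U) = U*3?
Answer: 50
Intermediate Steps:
J(R, V) = 2 - R - 2*V (J(R, V) = 2 - (R + (V + V)) = 2 - (R + 2*V) = 2 + (-R - 2*V) = 2 - R - 2*V)
v(U) = 3*U
S(K) = -3*K (S(K) = -2 + (2 - K - 2*K) = -2 + (2 - 3*K) = -3*K)
-22 + S(v(-2))*(-18 + 22) = -22 + (-9*(-2))*(-18 + 22) = -22 - 3*(-6)*4 = -22 + 18*4 = -22 + 72 = 50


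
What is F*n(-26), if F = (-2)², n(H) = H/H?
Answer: 4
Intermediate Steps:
n(H) = 1
F = 4
F*n(-26) = 4*1 = 4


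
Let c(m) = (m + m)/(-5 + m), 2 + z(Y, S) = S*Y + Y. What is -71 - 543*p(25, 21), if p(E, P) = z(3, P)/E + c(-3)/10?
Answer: -300361/200 ≈ -1501.8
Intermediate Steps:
z(Y, S) = -2 + Y + S*Y (z(Y, S) = -2 + (S*Y + Y) = -2 + (Y + S*Y) = -2 + Y + S*Y)
c(m) = 2*m/(-5 + m) (c(m) = (2*m)/(-5 + m) = 2*m/(-5 + m))
p(E, P) = 3/40 + (1 + 3*P)/E (p(E, P) = (-2 + 3 + P*3)/E + (2*(-3)/(-5 - 3))/10 = (-2 + 3 + 3*P)/E + (2*(-3)/(-8))*(1/10) = (1 + 3*P)/E + (2*(-3)*(-1/8))*(1/10) = (1 + 3*P)/E + (3/4)*(1/10) = (1 + 3*P)/E + 3/40 = 3/40 + (1 + 3*P)/E)
-71 - 543*p(25, 21) = -71 - 543*(40 + 3*25 + 120*21)/(40*25) = -71 - 543*(40 + 75 + 2520)/(40*25) = -71 - 543*2635/(40*25) = -71 - 543*527/200 = -71 - 286161/200 = -300361/200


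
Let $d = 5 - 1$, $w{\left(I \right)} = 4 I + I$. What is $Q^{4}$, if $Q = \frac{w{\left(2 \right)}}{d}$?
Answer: $\frac{625}{16} \approx 39.063$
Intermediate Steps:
$w{\left(I \right)} = 5 I$
$d = 4$ ($d = 5 - 1 = 4$)
$Q = \frac{5}{2}$ ($Q = \frac{5 \cdot 2}{4} = 10 \cdot \frac{1}{4} = \frac{5}{2} \approx 2.5$)
$Q^{4} = \left(\frac{5}{2}\right)^{4} = \frac{625}{16}$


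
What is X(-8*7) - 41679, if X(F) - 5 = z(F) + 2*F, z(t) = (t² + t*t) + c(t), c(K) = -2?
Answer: -35516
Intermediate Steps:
z(t) = -2 + 2*t² (z(t) = (t² + t*t) - 2 = (t² + t²) - 2 = 2*t² - 2 = -2 + 2*t²)
X(F) = 3 + 2*F + 2*F² (X(F) = 5 + ((-2 + 2*F²) + 2*F) = 5 + (-2 + 2*F + 2*F²) = 3 + 2*F + 2*F²)
X(-8*7) - 41679 = (3 + 2*(-8*7) + 2*(-8*7)²) - 41679 = (3 + 2*(-56) + 2*(-56)²) - 41679 = (3 - 112 + 2*3136) - 41679 = (3 - 112 + 6272) - 41679 = 6163 - 41679 = -35516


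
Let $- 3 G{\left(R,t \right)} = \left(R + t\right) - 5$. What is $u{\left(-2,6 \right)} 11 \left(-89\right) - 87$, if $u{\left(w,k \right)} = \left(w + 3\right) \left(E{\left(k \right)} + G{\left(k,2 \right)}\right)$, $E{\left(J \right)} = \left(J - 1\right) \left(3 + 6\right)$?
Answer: $-43163$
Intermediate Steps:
$G{\left(R,t \right)} = \frac{5}{3} - \frac{R}{3} - \frac{t}{3}$ ($G{\left(R,t \right)} = - \frac{\left(R + t\right) - 5}{3} = - \frac{-5 + R + t}{3} = \frac{5}{3} - \frac{R}{3} - \frac{t}{3}$)
$E{\left(J \right)} = -9 + 9 J$ ($E{\left(J \right)} = \left(-1 + J\right) 9 = -9 + 9 J$)
$u{\left(w,k \right)} = \left(-8 + \frac{26 k}{3}\right) \left(3 + w\right)$ ($u{\left(w,k \right)} = \left(w + 3\right) \left(\left(-9 + 9 k\right) - \left(-1 + \frac{k}{3}\right)\right) = \left(3 + w\right) \left(\left(-9 + 9 k\right) - \left(-1 + \frac{k}{3}\right)\right) = \left(3 + w\right) \left(-8 + \frac{26 k}{3}\right) = \left(-8 + \frac{26 k}{3}\right) \left(3 + w\right)$)
$u{\left(-2,6 \right)} 11 \left(-89\right) - 87 = \left(-24 - -16 + 26 \cdot 6 + \frac{26}{3} \cdot 6 \left(-2\right)\right) 11 \left(-89\right) - 87 = \left(-24 + 16 + 156 - 104\right) 11 \left(-89\right) - 87 = 44 \cdot 11 \left(-89\right) - 87 = 484 \left(-89\right) - 87 = -43076 - 87 = -43163$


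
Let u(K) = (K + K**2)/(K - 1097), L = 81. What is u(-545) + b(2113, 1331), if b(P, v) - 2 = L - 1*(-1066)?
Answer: 795089/821 ≈ 968.44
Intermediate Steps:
u(K) = (K + K**2)/(-1097 + K)
b(P, v) = 1149 (b(P, v) = 2 + (81 - 1*(-1066)) = 2 + (81 + 1066) = 2 + 1147 = 1149)
u(-545) + b(2113, 1331) = -545*(1 - 545)/(-1097 - 545) + 1149 = -545*(-544)/(-1642) + 1149 = -545*(-1/1642)*(-544) + 1149 = -148240/821 + 1149 = 795089/821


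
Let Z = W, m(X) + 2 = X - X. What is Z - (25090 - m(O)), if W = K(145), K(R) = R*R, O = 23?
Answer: -4067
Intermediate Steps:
m(X) = -2 (m(X) = -2 + (X - X) = -2 + 0 = -2)
K(R) = R**2
W = 21025 (W = 145**2 = 21025)
Z = 21025
Z - (25090 - m(O)) = 21025 - (25090 - 1*(-2)) = 21025 - (25090 + 2) = 21025 - 1*25092 = 21025 - 25092 = -4067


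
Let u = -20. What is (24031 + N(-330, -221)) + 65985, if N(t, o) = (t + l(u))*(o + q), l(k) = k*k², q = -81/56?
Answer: 7771979/4 ≈ 1.9430e+6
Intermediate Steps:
q = -81/56 (q = -81*1/56 = -81/56 ≈ -1.4464)
l(k) = k³
N(t, o) = (-8000 + t)*(-81/56 + o) (N(t, o) = (t + (-20)³)*(o - 81/56) = (t - 8000)*(-81/56 + o) = (-8000 + t)*(-81/56 + o))
(24031 + N(-330, -221)) + 65985 = (24031 + (81000/7 - 8000*(-221) - 81/56*(-330) - 221*(-330))) + 65985 = (24031 + (81000/7 + 1768000 + 13365/28 + 72930)) + 65985 = (24031 + 7411915/4) + 65985 = 7508039/4 + 65985 = 7771979/4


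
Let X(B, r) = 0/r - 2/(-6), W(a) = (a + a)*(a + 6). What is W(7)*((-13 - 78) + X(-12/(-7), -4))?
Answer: -49504/3 ≈ -16501.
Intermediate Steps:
W(a) = 2*a*(6 + a) (W(a) = (2*a)*(6 + a) = 2*a*(6 + a))
X(B, r) = ⅓ (X(B, r) = 0 - 2*(-⅙) = 0 + ⅓ = ⅓)
W(7)*((-13 - 78) + X(-12/(-7), -4)) = (2*7*(6 + 7))*((-13 - 78) + ⅓) = (2*7*13)*(-91 + ⅓) = 182*(-272/3) = -49504/3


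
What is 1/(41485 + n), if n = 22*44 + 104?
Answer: 1/42557 ≈ 2.3498e-5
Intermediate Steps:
n = 1072 (n = 968 + 104 = 1072)
1/(41485 + n) = 1/(41485 + 1072) = 1/42557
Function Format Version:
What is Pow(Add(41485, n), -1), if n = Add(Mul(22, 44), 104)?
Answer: Rational(1, 42557) ≈ 2.3498e-5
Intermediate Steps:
n = 1072 (n = Add(968, 104) = 1072)
Pow(Add(41485, n), -1) = Pow(Add(41485, 1072), -1) = Pow(42557, -1) = Rational(1, 42557)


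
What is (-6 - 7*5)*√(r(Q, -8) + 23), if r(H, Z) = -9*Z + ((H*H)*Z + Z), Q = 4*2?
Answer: -205*I*√17 ≈ -845.24*I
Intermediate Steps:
Q = 8
r(H, Z) = -8*Z + Z*H² (r(H, Z) = -9*Z + (H²*Z + Z) = -9*Z + (Z*H² + Z) = -9*Z + (Z + Z*H²) = -8*Z + Z*H²)
(-6 - 7*5)*√(r(Q, -8) + 23) = (-6 - 7*5)*√(-8*(-8 + 8²) + 23) = (-6 - 35)*√(-8*(-8 + 64) + 23) = -41*√(-8*56 + 23) = -41*√(-448 + 23) = -205*I*√17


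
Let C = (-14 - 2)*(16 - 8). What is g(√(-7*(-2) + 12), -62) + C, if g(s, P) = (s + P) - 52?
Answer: -242 + √26 ≈ -236.90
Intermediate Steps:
C = -128 (C = -16*8 = -128)
g(s, P) = -52 + P + s (g(s, P) = (P + s) - 52 = -52 + P + s)
g(√(-7*(-2) + 12), -62) + C = (-52 - 62 + √(-7*(-2) + 12)) - 128 = (-52 - 62 + √(14 + 12)) - 128 = (-52 - 62 + √26) - 128 = (-114 + √26) - 128 = -242 + √26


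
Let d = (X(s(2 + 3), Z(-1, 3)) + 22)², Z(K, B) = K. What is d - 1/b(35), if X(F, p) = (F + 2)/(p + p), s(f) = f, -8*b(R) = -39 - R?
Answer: 50637/148 ≈ 342.14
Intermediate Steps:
b(R) = 39/8 + R/8 (b(R) = -(-39 - R)/8 = 39/8 + R/8)
X(F, p) = (2 + F)/(2*p) (X(F, p) = (2 + F)/((2*p)) = (2 + F)*(1/(2*p)) = (2 + F)/(2*p))
d = 1369/4 (d = ((½)*(2 + (2 + 3))/(-1) + 22)² = ((½)*(-1)*(2 + 5) + 22)² = ((½)*(-1)*7 + 22)² = (-7/2 + 22)² = (37/2)² = 1369/4 ≈ 342.25)
d - 1/b(35) = 1369/4 - 1/(39/8 + (⅛)*35) = 1369/4 - 1/(39/8 + 35/8) = 1369/4 - 1/37/4 = 1369/4 - 1*4/37 = 1369/4 - 4/37 = 50637/148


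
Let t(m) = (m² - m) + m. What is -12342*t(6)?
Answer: -444312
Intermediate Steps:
t(m) = m²
-12342*t(6) = -12342*6² = -12342*36 = -444312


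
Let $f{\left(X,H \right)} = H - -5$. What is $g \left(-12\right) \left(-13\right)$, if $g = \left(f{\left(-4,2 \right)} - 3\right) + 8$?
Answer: $1872$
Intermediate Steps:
$f{\left(X,H \right)} = 5 + H$ ($f{\left(X,H \right)} = H + 5 = 5 + H$)
$g = 12$ ($g = \left(\left(5 + 2\right) - 3\right) + 8 = \left(7 - 3\right) + 8 = 4 + 8 = 12$)
$g \left(-12\right) \left(-13\right) = 12 \left(-12\right) \left(-13\right) = \left(-144\right) \left(-13\right) = 1872$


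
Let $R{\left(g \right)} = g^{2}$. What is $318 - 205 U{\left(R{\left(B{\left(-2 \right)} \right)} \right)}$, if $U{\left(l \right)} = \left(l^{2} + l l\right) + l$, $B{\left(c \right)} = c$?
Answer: $-7062$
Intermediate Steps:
$U{\left(l \right)} = l + 2 l^{2}$ ($U{\left(l \right)} = \left(l^{2} + l^{2}\right) + l = 2 l^{2} + l = l + 2 l^{2}$)
$318 - 205 U{\left(R{\left(B{\left(-2 \right)} \right)} \right)} = 318 - 205 \left(-2\right)^{2} \left(1 + 2 \left(-2\right)^{2}\right) = 318 - 205 \cdot 4 \left(1 + 2 \cdot 4\right) = 318 - 205 \cdot 4 \left(1 + 8\right) = 318 - 205 \cdot 4 \cdot 9 = 318 - 7380 = -7062$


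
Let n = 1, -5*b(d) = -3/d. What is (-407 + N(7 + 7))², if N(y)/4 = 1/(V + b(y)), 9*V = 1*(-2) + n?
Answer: 400840441/1849 ≈ 2.1679e+5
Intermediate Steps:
b(d) = 3/(5*d) (b(d) = -(-3)/(5*d) = 3/(5*d))
V = -⅑ (V = (1*(-2) + 1)/9 = (-2 + 1)/9 = (⅑)*(-1) = -⅑ ≈ -0.11111)
N(y) = 4/(-⅑ + 3/(5*y))
(-407 + N(7 + 7))² = (-407 - 180*(7 + 7)/(-27 + 5*(7 + 7)))² = (-407 - 180*14/(-27 + 5*14))² = (-407 - 180*14/(-27 + 70))² = (-407 - 180*14/43)² = (-407 - 180*14*1/43)² = (-407 - 2520/43)² = (-20021/43)² = 400840441/1849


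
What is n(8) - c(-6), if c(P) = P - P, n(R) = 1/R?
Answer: 1/8 ≈ 0.12500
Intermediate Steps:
c(P) = 0
n(8) - c(-6) = 1/8 - 1*0 = 1/8 + 0 = 1/8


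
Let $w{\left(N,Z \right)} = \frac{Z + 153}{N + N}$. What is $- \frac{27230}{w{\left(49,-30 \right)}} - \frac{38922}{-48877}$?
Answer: $- \frac{130425442174}{6011871} \approx -21695.0$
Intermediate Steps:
$w{\left(N,Z \right)} = \frac{153 + Z}{2 N}$
$- \frac{27230}{w{\left(49,-30 \right)}} - \frac{38922}{-48877} = - \frac{27230}{\frac{1}{2} \cdot \frac{1}{49} \left(153 - 30\right)} - \frac{38922}{-48877} = - \frac{27230}{\frac{1}{2} \cdot \frac{1}{49} \cdot 123} - - \frac{38922}{48877} = - \frac{27230}{\frac{123}{98}} + \frac{38922}{48877} = \left(-27230\right) \frac{98}{123} + \frac{38922}{48877} = - \frac{2668540}{123} + \frac{38922}{48877} = - \frac{130425442174}{6011871}$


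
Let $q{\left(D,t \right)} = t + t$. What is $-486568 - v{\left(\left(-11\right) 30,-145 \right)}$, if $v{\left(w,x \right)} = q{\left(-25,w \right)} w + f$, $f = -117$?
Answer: $-704251$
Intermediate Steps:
$q{\left(D,t \right)} = 2 t$
$v{\left(w,x \right)} = -117 + 2 w^{2}$ ($v{\left(w,x \right)} = 2 w w - 117 = 2 w^{2} - 117 = -117 + 2 w^{2}$)
$-486568 - v{\left(\left(-11\right) 30,-145 \right)} = -486568 - \left(-117 + 2 \left(\left(-11\right) 30\right)^{2}\right) = -486568 - \left(-117 + 2 \left(-330\right)^{2}\right) = -486568 - \left(-117 + 2 \cdot 108900\right) = -486568 - \left(-117 + 217800\right) = -486568 - 217683 = -704251$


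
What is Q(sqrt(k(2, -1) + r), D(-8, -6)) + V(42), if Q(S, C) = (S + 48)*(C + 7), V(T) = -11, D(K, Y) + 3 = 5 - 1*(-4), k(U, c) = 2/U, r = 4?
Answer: 613 + 13*sqrt(5) ≈ 642.07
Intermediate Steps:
D(K, Y) = 6 (D(K, Y) = -3 + (5 - 1*(-4)) = -3 + (5 + 4) = -3 + 9 = 6)
Q(S, C) = (7 + C)*(48 + S) (Q(S, C) = (48 + S)*(7 + C) = (7 + C)*(48 + S))
Q(sqrt(k(2, -1) + r), D(-8, -6)) + V(42) = (336 + 7*sqrt(2/2 + 4) + 48*6 + 6*sqrt(2/2 + 4)) - 11 = (336 + 7*sqrt(2*(1/2) + 4) + 288 + 6*sqrt(2*(1/2) + 4)) - 11 = (336 + 7*sqrt(1 + 4) + 288 + 6*sqrt(1 + 4)) - 11 = (336 + 7*sqrt(5) + 288 + 6*sqrt(5)) - 11 = (624 + 13*sqrt(5)) - 11 = 613 + 13*sqrt(5)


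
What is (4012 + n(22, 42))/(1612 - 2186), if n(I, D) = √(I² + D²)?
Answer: -2006/287 - √562/287 ≈ -7.0722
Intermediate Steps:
n(I, D) = √(D² + I²)
(4012 + n(22, 42))/(1612 - 2186) = (4012 + √(42² + 22²))/(1612 - 2186) = (4012 + √(1764 + 484))/(-574) = (4012 + √2248)*(-1/574) = (4012 + 2*√562)*(-1/574) = -2006/287 - √562/287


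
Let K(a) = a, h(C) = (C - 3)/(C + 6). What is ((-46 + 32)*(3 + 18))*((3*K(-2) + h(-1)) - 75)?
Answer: 120246/5 ≈ 24049.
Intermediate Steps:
h(C) = (-3 + C)/(6 + C)
((-46 + 32)*(3 + 18))*((3*K(-2) + h(-1)) - 75) = ((-46 + 32)*(3 + 18))*((3*(-2) + (-3 - 1)/(6 - 1)) - 75) = (-14*21)*((-6 - 4/5) - 75) = -294*((-6 + (1/5)*(-4)) - 75) = -294*((-6 - 4/5) - 75) = -294*(-34/5 - 75) = -294*(-409/5) = 120246/5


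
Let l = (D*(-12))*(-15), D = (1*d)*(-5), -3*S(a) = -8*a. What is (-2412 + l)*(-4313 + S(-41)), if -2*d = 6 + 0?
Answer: -1273632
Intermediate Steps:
d = -3 (d = -(6 + 0)/2 = -½*6 = -3)
S(a) = 8*a/3 (S(a) = -(-8)*a/3 = 8*a/3)
D = 15 (D = (1*(-3))*(-5) = -3*(-5) = 15)
l = 2700 (l = (15*(-12))*(-15) = -180*(-15) = 2700)
(-2412 + l)*(-4313 + S(-41)) = (-2412 + 2700)*(-4313 + (8/3)*(-41)) = 288*(-4313 - 328/3) = 288*(-13267/3) = -1273632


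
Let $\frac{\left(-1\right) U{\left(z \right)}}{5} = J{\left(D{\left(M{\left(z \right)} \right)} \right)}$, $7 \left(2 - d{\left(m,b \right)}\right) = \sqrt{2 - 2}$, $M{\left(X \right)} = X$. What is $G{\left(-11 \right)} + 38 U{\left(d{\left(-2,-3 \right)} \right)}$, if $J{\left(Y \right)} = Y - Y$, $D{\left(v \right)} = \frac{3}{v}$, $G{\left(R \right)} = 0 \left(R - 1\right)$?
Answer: $0$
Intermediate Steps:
$G{\left(R \right)} = 0$ ($G{\left(R \right)} = 0 \left(-1 + R\right) = 0$)
$d{\left(m,b \right)} = 2$ ($d{\left(m,b \right)} = 2 - \frac{\sqrt{2 - 2}}{7} = 2 - \frac{\sqrt{0}}{7} = 2 - 0 = 2 + 0 = 2$)
$J{\left(Y \right)} = 0$
$U{\left(z \right)} = 0$ ($U{\left(z \right)} = \left(-5\right) 0 = 0$)
$G{\left(-11 \right)} + 38 U{\left(d{\left(-2,-3 \right)} \right)} = 0 + 38 \cdot 0 = 0 + 0 = 0$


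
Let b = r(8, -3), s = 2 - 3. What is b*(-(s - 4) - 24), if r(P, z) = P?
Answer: -152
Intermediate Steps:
s = -1
b = 8
b*(-(s - 4) - 24) = 8*(-(-1 - 4) - 24) = 8*(-1*(-5) - 24) = 8*(5 - 24) = 8*(-19) = -152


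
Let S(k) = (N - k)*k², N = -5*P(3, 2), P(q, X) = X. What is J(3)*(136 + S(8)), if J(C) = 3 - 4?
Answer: 1016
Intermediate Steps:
J(C) = -1
N = -10 (N = -5*2 = -10)
S(k) = k²*(-10 - k) (S(k) = (-10 - k)*k² = k²*(-10 - k))
J(3)*(136 + S(8)) = -(136 + 8²*(-10 - 1*8)) = -(136 + 64*(-10 - 8)) = -(136 + 64*(-18)) = -(136 - 1152) = -1*(-1016) = 1016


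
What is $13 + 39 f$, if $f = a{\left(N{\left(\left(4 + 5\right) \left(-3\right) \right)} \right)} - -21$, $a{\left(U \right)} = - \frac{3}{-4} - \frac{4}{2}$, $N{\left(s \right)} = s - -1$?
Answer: $\frac{3133}{4} \approx 783.25$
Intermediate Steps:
$N{\left(s \right)} = 1 + s$ ($N{\left(s \right)} = s + 1 = 1 + s$)
$a{\left(U \right)} = - \frac{5}{4}$ ($a{\left(U \right)} = \left(-3\right) \left(- \frac{1}{4}\right) - 2 = \frac{3}{4} - 2 = - \frac{5}{4}$)
$f = \frac{79}{4}$ ($f = - \frac{5}{4} - -21 = - \frac{5}{4} + 21 = \frac{79}{4} \approx 19.75$)
$13 + 39 f = 13 + 39 \cdot \frac{79}{4} = 13 + \frac{3081}{4} = \frac{3133}{4}$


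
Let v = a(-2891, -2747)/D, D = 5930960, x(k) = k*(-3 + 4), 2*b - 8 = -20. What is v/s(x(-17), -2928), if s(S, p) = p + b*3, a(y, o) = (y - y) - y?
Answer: -59/356583840 ≈ -1.6546e-7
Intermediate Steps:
b = -6 (b = 4 + (½)*(-20) = 4 - 10 = -6)
x(k) = k (x(k) = k*1 = k)
a(y, o) = -y (a(y, o) = 0 - y = -y)
s(S, p) = -18 + p (s(S, p) = p - 6*3 = p - 18 = -18 + p)
v = 59/121040 (v = -1*(-2891)/5930960 = 2891*(1/5930960) = 59/121040 ≈ 0.00048744)
v/s(x(-17), -2928) = 59/(121040*(-18 - 2928)) = (59/121040)/(-2946) = (59/121040)*(-1/2946) = -59/356583840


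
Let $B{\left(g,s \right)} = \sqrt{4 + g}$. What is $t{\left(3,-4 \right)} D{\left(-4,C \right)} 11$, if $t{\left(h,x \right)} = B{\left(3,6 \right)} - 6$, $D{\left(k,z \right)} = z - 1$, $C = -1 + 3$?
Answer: $-66 + 11 \sqrt{7} \approx -36.897$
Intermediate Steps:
$C = 2$
$D{\left(k,z \right)} = -1 + z$
$t{\left(h,x \right)} = -6 + \sqrt{7}$ ($t{\left(h,x \right)} = \sqrt{4 + 3} - 6 = \sqrt{7} - 6 = -6 + \sqrt{7}$)
$t{\left(3,-4 \right)} D{\left(-4,C \right)} 11 = \left(-6 + \sqrt{7}\right) \left(-1 + 2\right) 11 = \left(-6 + \sqrt{7}\right) 1 \cdot 11 = \left(-6 + \sqrt{7}\right) 11 = -66 + 11 \sqrt{7}$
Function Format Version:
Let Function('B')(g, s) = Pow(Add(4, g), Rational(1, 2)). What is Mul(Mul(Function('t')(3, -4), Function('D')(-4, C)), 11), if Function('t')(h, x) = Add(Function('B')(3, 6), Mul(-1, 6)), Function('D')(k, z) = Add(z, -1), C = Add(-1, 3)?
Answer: Add(-66, Mul(11, Pow(7, Rational(1, 2)))) ≈ -36.897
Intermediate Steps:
C = 2
Function('D')(k, z) = Add(-1, z)
Function('t')(h, x) = Add(-6, Pow(7, Rational(1, 2))) (Function('t')(h, x) = Add(Pow(Add(4, 3), Rational(1, 2)), Mul(-1, 6)) = Add(Pow(7, Rational(1, 2)), -6) = Add(-6, Pow(7, Rational(1, 2))))
Mul(Mul(Function('t')(3, -4), Function('D')(-4, C)), 11) = Mul(Mul(Add(-6, Pow(7, Rational(1, 2))), Add(-1, 2)), 11) = Mul(Mul(Add(-6, Pow(7, Rational(1, 2))), 1), 11) = Mul(Add(-6, Pow(7, Rational(1, 2))), 11) = Add(-66, Mul(11, Pow(7, Rational(1, 2))))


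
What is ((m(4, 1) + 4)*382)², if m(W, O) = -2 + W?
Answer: 5253264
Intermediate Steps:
((m(4, 1) + 4)*382)² = (((-2 + 4) + 4)*382)² = ((2 + 4)*382)² = (6*382)² = 2292² = 5253264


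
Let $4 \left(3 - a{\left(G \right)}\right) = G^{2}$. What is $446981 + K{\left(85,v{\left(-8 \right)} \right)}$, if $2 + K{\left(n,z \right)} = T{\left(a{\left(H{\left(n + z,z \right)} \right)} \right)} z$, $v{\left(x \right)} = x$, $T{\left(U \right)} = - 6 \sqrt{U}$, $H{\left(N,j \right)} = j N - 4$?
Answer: $446979 + 48 i \sqrt{96097} \approx 4.4698 \cdot 10^{5} + 14880.0 i$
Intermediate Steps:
$H{\left(N,j \right)} = -4 + N j$ ($H{\left(N,j \right)} = N j - 4 = -4 + N j$)
$a{\left(G \right)} = 3 - \frac{G^{2}}{4}$
$K{\left(n,z \right)} = -2 - 6 z \sqrt{3 - \frac{\left(-4 + z \left(n + z\right)\right)^{2}}{4}}$ ($K{\left(n,z \right)} = -2 + - 6 \sqrt{3 - \frac{\left(-4 + \left(n + z\right) z\right)^{2}}{4}} z = -2 + - 6 \sqrt{3 - \frac{\left(-4 + z \left(n + z\right)\right)^{2}}{4}} z = -2 - 6 z \sqrt{3 - \frac{\left(-4 + z \left(n + z\right)\right)^{2}}{4}}$)
$446981 + K{\left(85,v{\left(-8 \right)} \right)} = 446981 - \left(2 - 24 \sqrt{12 - \left(-4 - 8 \left(85 - 8\right)\right)^{2}}\right) = 446981 - \left(2 - 24 \sqrt{12 - \left(-4 - 616\right)^{2}}\right) = 446981 - \left(2 - 24 \sqrt{12 - \left(-620\right)^{2}}\right) = 446981 - \left(2 - 24 \sqrt{12 - 384400}\right) = 446981 - \left(2 - 24 \sqrt{-384388}\right) = 446981 - \left(2 - 24 \cdot 2 i \sqrt{96097}\right) = 446981 - \left(2 - 48 i \sqrt{96097}\right) = 446979 + 48 i \sqrt{96097}$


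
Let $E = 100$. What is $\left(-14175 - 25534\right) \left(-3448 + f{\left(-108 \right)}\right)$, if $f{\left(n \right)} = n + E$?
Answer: $137234304$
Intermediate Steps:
$f{\left(n \right)} = 100 + n$ ($f{\left(n \right)} = n + 100 = 100 + n$)
$\left(-14175 - 25534\right) \left(-3448 + f{\left(-108 \right)}\right) = \left(-14175 - 25534\right) \left(-3448 + \left(100 - 108\right)\right) = - 39709 \left(-3448 - 8\right) = \left(-39709\right) \left(-3456\right) = 137234304$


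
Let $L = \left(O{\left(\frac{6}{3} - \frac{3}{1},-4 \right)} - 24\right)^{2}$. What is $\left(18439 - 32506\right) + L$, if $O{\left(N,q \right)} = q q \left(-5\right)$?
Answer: $-3251$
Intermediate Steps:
$O{\left(N,q \right)} = - 5 q^{2}$ ($O{\left(N,q \right)} = q^{2} \left(-5\right) = - 5 q^{2}$)
$L = 10816$ ($L = \left(- 5 \left(-4\right)^{2} - 24\right)^{2} = \left(\left(-5\right) 16 - 24\right)^{2} = \left(-80 - 24\right)^{2} = \left(-104\right)^{2} = 10816$)
$\left(18439 - 32506\right) + L = \left(18439 - 32506\right) + 10816 = -14067 + 10816 = -3251$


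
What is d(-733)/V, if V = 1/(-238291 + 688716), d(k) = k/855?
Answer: -66032305/171 ≈ -3.8615e+5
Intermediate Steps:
d(k) = k/855 (d(k) = k*(1/855) = k/855)
V = 1/450425 ≈ 2.2201e-6
d(-733)/V = ((1/855)*(-733))/(1/450425) = -733/855*450425 = -66032305/171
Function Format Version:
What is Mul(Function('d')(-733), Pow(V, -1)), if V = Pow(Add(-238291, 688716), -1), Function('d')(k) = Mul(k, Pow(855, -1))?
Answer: Rational(-66032305, 171) ≈ -3.8615e+5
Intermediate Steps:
Function('d')(k) = Mul(Rational(1, 855), k) (Function('d')(k) = Mul(k, Rational(1, 855)) = Mul(Rational(1, 855), k))
V = Rational(1, 450425) (V = Pow(450425, -1) = Rational(1, 450425) ≈ 2.2201e-6)
Mul(Function('d')(-733), Pow(V, -1)) = Mul(Mul(Rational(1, 855), -733), Pow(Rational(1, 450425), -1)) = Mul(Rational(-733, 855), 450425) = Rational(-66032305, 171)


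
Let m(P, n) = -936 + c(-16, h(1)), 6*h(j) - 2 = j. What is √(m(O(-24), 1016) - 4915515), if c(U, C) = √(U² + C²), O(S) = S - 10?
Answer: √(-19665804 + 10*√41)/2 ≈ 2217.3*I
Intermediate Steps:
h(j) = ⅓ + j/6
O(S) = -10 + S
c(U, C) = √(C² + U²)
m(P, n) = -936 + 5*√41/2 (m(P, n) = -936 + √((⅓ + (⅙)*1)² + (-16)²) = -936 + √((⅓ + ⅙)² + 256) = -936 + √((½)² + 256) = -936 + √(¼ + 256) = -936 + √(1025/4) = -936 + 5*√41/2)
√(m(O(-24), 1016) - 4915515) = √((-936 + 5*√41/2) - 4915515) = √(-4916451 + 5*√41/2)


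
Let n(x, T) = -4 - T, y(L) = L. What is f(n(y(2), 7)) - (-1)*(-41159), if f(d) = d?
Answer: -41170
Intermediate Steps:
f(n(y(2), 7)) - (-1)*(-41159) = (-4 - 1*7) - (-1)*(-41159) = (-4 - 7) - 1*41159 = -11 - 41159 = -41170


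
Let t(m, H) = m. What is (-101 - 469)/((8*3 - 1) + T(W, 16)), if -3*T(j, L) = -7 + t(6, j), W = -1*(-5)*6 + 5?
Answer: -171/7 ≈ -24.429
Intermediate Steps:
W = 35 (W = 5*6 + 5 = 30 + 5 = 35)
T(j, L) = 1/3 (T(j, L) = -(-7 + 6)/3 = -1/3*(-1) = 1/3)
(-101 - 469)/((8*3 - 1) + T(W, 16)) = (-101 - 469)/((8*3 - 1) + 1/3) = -570/((24 - 1) + 1/3) = -570/(23 + 1/3) = -570/70/3 = -570*3/70 = -171/7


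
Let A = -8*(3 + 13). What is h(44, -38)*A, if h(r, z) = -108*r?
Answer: 608256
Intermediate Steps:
A = -128 (A = -8*16 = -128)
h(44, -38)*A = -108*44*(-128) = -4752*(-128) = 608256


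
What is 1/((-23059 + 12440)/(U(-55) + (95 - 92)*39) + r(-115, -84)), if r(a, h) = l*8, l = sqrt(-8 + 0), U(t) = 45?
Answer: -1720278/126200089 - 419904*I*sqrt(2)/126200089 ≈ -0.013631 - 0.0047055*I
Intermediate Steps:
l = 2*I*sqrt(2) (l = sqrt(-8) = 2*I*sqrt(2) ≈ 2.8284*I)
r(a, h) = 16*I*sqrt(2) (r(a, h) = (2*I*sqrt(2))*8 = 16*I*sqrt(2))
1/((-23059 + 12440)/(U(-55) + (95 - 92)*39) + r(-115, -84)) = 1/((-23059 + 12440)/(45 + (95 - 92)*39) + 16*I*sqrt(2)) = 1/(-10619/(45 + 3*39) + 16*I*sqrt(2)) = 1/(-10619/(45 + 117) + 16*I*sqrt(2)) = 1/(-10619/162 + 16*I*sqrt(2))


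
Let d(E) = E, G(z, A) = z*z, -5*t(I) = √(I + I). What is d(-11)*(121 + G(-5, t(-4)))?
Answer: -1606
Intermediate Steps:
t(I) = -√2*√I/5 (t(I) = -√(I + I)/5 = -√2*√I/5)
G(z, A) = z²
d(-11)*(121 + G(-5, t(-4))) = -11*(121 + (-5)²) = -11*(121 + 25) = -11*146 = -1606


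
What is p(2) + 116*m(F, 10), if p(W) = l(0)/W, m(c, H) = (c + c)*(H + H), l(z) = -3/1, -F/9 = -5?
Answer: 417597/2 ≈ 2.0880e+5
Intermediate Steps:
F = 45 (F = -9*(-5) = 45)
l(z) = -3 (l(z) = -3*1 = -3)
m(c, H) = 4*H*c (m(c, H) = (2*c)*(2*H) = 4*H*c)
p(W) = -3/W
p(2) + 116*m(F, 10) = -3/2 + 116*(4*10*45) = -3*½ + 116*1800 = -3/2 + 208800 = 417597/2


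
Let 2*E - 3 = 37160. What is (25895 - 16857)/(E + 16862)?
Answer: 18076/70887 ≈ 0.25500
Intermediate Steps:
E = 37163/2 (E = 3/2 + (½)*37160 = 3/2 + 18580 = 37163/2 ≈ 18582.)
(25895 - 16857)/(E + 16862) = (25895 - 16857)/(37163/2 + 16862) = 9038/(70887/2) = 9038*(2/70887) = 18076/70887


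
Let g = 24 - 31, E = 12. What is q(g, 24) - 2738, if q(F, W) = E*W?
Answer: -2450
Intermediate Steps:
g = -7
q(F, W) = 12*W
q(g, 24) - 2738 = 12*24 - 2738 = 288 - 2738 = -2450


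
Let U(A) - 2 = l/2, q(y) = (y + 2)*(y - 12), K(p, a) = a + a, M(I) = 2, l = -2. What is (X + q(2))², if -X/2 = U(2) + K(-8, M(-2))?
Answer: 2500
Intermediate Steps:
K(p, a) = 2*a
q(y) = (-12 + y)*(2 + y) (q(y) = (2 + y)*(-12 + y) = (-12 + y)*(2 + y))
U(A) = 1 (U(A) = 2 - 2/2 = 2 - 2*½ = 2 - 1 = 1)
X = -10 (X = -2*(1 + 2*2) = -2*(1 + 4) = -2*5 = -10)
(X + q(2))² = (-10 + (-24 + 2² - 10*2))² = (-10 + (-24 + 4 - 20))² = (-10 - 40)² = (-50)² = 2500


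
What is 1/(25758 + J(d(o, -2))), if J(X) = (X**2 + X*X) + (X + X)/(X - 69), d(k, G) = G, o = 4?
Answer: 71/1829390 ≈ 3.8811e-5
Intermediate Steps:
J(X) = 2*X**2 + 2*X/(-69 + X) (J(X) = (X**2 + X**2) + (2*X)/(-69 + X) = 2*X**2 + 2*X/(-69 + X))
1/(25758 + J(d(o, -2))) = 1/(25758 + 2*(-2)*(1 + (-2)**2 - 69*(-2))/(-69 - 2)) = 1/(25758 + 2*(-2)*(1 + 4 + 138)/(-71)) = 1/(25758 + 2*(-2)*(-1/71)*143) = 1/(25758 + 572/71) = 1/(1829390/71) = 71/1829390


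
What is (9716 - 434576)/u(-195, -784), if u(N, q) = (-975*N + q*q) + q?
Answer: -141620/267999 ≈ -0.52843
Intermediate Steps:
u(N, q) = q + q**2 - 975*N (u(N, q) = (-975*N + q**2) + q = (q**2 - 975*N) + q = q + q**2 - 975*N)
(9716 - 434576)/u(-195, -784) = (9716 - 434576)/(-784 + (-784)**2 - 975*(-195)) = -424860/(-784 + 614656 + 190125) = -424860/803997 = -424860*1/803997 = -141620/267999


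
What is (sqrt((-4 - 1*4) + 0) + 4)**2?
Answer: 8 + 16*I*sqrt(2) ≈ 8.0 + 22.627*I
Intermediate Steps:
(sqrt((-4 - 1*4) + 0) + 4)**2 = (sqrt((-4 - 4) + 0) + 4)**2 = (sqrt(-8 + 0) + 4)**2 = (sqrt(-8) + 4)**2 = (2*I*sqrt(2) + 4)**2 = (4 + 2*I*sqrt(2))**2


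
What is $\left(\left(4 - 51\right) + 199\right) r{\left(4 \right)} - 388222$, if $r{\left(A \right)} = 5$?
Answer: $-387462$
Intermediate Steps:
$\left(\left(4 - 51\right) + 199\right) r{\left(4 \right)} - 388222 = \left(\left(4 - 51\right) + 199\right) 5 - 388222 = \left(-47 + 199\right) 5 - 388222 = 152 \cdot 5 - 388222 = 760 - 388222 = -387462$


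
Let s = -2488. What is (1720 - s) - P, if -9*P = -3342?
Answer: 11510/3 ≈ 3836.7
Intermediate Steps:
P = 1114/3 (P = -⅑*(-3342) = 1114/3 ≈ 371.33)
(1720 - s) - P = (1720 - 1*(-2488)) - 1*1114/3 = (1720 + 2488) - 1114/3 = 4208 - 1114/3 = 11510/3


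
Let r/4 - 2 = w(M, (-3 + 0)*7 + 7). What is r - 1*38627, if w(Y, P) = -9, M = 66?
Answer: -38655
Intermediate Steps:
r = -28 (r = 8 + 4*(-9) = 8 - 36 = -28)
r - 1*38627 = -28 - 1*38627 = -28 - 38627 = -38655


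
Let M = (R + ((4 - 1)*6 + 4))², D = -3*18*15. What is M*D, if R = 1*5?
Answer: -590490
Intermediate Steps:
R = 5
D = -810 (D = -54*15 = -810)
M = 729 (M = (5 + ((4 - 1)*6 + 4))² = (5 + (3*6 + 4))² = (5 + (18 + 4))² = (5 + 22)² = 27² = 729)
M*D = 729*(-810) = -590490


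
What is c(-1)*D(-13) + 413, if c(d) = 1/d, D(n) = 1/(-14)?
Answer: 5783/14 ≈ 413.07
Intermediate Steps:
D(n) = -1/14
c(-1)*D(-13) + 413 = -1/14/(-1) + 413 = -1*(-1/14) + 413 = 1/14 + 413 = 5783/14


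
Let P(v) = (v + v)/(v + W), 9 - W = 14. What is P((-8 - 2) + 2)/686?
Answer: 8/4459 ≈ 0.0017941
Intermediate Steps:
W = -5 (W = 9 - 1*14 = 9 - 14 = -5)
P(v) = 2*v/(-5 + v) (P(v) = (v + v)/(v - 5) = (2*v)/(-5 + v) = 2*v/(-5 + v))
P((-8 - 2) + 2)/686 = (2*((-8 - 2) + 2)/(-5 + ((-8 - 2) + 2)))/686 = (2*(-10 + 2)/(-5 + (-10 + 2)))*(1/686) = (2*(-8)/(-5 - 8))*(1/686) = (2*(-8)/(-13))*(1/686) = (2*(-8)*(-1/13))*(1/686) = (16/13)*(1/686) = 8/4459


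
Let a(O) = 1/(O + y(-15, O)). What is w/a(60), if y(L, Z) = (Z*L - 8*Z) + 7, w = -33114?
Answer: 43478682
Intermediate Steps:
y(L, Z) = 7 - 8*Z + L*Z (y(L, Z) = (L*Z - 8*Z) + 7 = (-8*Z + L*Z) + 7 = 7 - 8*Z + L*Z)
a(O) = 1/(7 - 22*O) (a(O) = 1/(O + (7 - 8*O - 15*O)) = 1/(O + (7 - 23*O)) = 1/(7 - 22*O))
w/a(60) = -33114/((-1/(-7 + 22*60))) = -33114/((-1/(-7 + 1320))) = -33114/((-1/1313)) = -33114/((-1*1/1313)) = -33114/(-1/1313) = -33114*(-1313) = 43478682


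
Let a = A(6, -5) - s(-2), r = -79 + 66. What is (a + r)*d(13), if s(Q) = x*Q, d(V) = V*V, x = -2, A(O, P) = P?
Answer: -3718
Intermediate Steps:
r = -13
d(V) = V²
s(Q) = -2*Q
a = -9 (a = -5 - (-2)*(-2) = -5 - 1*4 = -5 - 4 = -9)
(a + r)*d(13) = (-9 - 13)*13² = -22*169 = -3718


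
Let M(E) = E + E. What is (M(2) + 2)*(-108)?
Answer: -648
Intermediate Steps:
M(E) = 2*E
(M(2) + 2)*(-108) = (2*2 + 2)*(-108) = (4 + 2)*(-108) = 6*(-108) = -648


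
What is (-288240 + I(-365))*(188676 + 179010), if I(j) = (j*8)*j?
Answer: 285897926160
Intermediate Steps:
I(j) = 8*j**2 (I(j) = (8*j)*j = 8*j**2)
(-288240 + I(-365))*(188676 + 179010) = (-288240 + 8*(-365)**2)*(188676 + 179010) = (-288240 + 8*133225)*367686 = (-288240 + 1065800)*367686 = 777560*367686 = 285897926160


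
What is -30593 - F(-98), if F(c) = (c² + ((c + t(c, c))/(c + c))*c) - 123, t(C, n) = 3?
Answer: -80053/2 ≈ -40027.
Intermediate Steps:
F(c) = -243/2 + c² + c/2 (F(c) = (c² + ((c + 3)/(c + c))*c) - 123 = (c² + ((3 + c)/((2*c)))*c) - 123 = (c² + ((3 + c)*(1/(2*c)))*c) - 123 = (c² + ((3 + c)/(2*c))*c) - 123 = (c² + (3/2 + c/2)) - 123 = (3/2 + c² + c/2) - 123 = -243/2 + c² + c/2)
-30593 - F(-98) = -30593 - (-243/2 + (-98)² + (½)*(-98)) = -30593 - (-243/2 + 9604 - 49) = -30593 - 1*18867/2 = -30593 - 18867/2 = -80053/2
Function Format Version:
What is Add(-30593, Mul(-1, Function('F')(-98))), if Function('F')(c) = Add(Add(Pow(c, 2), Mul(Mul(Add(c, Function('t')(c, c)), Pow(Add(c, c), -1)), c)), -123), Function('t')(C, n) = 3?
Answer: Rational(-80053, 2) ≈ -40027.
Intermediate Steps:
Function('F')(c) = Add(Rational(-243, 2), Pow(c, 2), Mul(Rational(1, 2), c)) (Function('F')(c) = Add(Add(Pow(c, 2), Mul(Mul(Add(c, 3), Pow(Add(c, c), -1)), c)), -123) = Add(Add(Pow(c, 2), Mul(Mul(Add(3, c), Pow(Mul(2, c), -1)), c)), -123) = Add(Add(Pow(c, 2), Mul(Mul(Add(3, c), Mul(Rational(1, 2), Pow(c, -1))), c)), -123) = Add(Add(Pow(c, 2), Mul(Mul(Rational(1, 2), Pow(c, -1), Add(3, c)), c)), -123) = Add(Add(Pow(c, 2), Add(Rational(3, 2), Mul(Rational(1, 2), c))), -123) = Add(Add(Rational(3, 2), Pow(c, 2), Mul(Rational(1, 2), c)), -123) = Add(Rational(-243, 2), Pow(c, 2), Mul(Rational(1, 2), c)))
Add(-30593, Mul(-1, Function('F')(-98))) = Add(-30593, Mul(-1, Add(Rational(-243, 2), Pow(-98, 2), Mul(Rational(1, 2), -98)))) = Add(-30593, Mul(-1, Add(Rational(-243, 2), 9604, -49))) = Add(-30593, Mul(-1, Rational(18867, 2))) = Add(-30593, Rational(-18867, 2)) = Rational(-80053, 2)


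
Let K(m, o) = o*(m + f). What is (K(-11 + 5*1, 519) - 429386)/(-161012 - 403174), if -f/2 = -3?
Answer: 214693/282093 ≈ 0.76107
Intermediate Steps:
f = 6 (f = -2*(-3) = 6)
K(m, o) = o*(6 + m) (K(m, o) = o*(m + 6) = o*(6 + m))
(K(-11 + 5*1, 519) - 429386)/(-161012 - 403174) = (519*(6 + (-11 + 5*1)) - 429386)/(-161012 - 403174) = (519*(6 + (-11 + 5)) - 429386)/(-564186) = (519*(6 - 6) - 429386)*(-1/564186) = (519*0 - 429386)*(-1/564186) = (0 - 429386)*(-1/564186) = -429386*(-1/564186) = 214693/282093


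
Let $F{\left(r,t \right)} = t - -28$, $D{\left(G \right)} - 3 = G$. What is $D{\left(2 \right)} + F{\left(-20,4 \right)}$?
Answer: $37$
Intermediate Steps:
$D{\left(G \right)} = 3 + G$
$F{\left(r,t \right)} = 28 + t$ ($F{\left(r,t \right)} = t + 28 = 28 + t$)
$D{\left(2 \right)} + F{\left(-20,4 \right)} = \left(3 + 2\right) + \left(28 + 4\right) = 5 + 32 = 37$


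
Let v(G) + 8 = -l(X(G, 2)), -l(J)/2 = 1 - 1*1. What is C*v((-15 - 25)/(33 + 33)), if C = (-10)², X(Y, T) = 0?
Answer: -800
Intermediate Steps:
l(J) = 0 (l(J) = -2*(1 - 1*1) = -2*(1 - 1) = -2*0 = 0)
C = 100
v(G) = -8 (v(G) = -8 - 1*0 = -8 + 0 = -8)
C*v((-15 - 25)/(33 + 33)) = 100*(-8) = -800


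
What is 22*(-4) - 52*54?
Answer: -2896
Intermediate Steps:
22*(-4) - 52*54 = -88 - 2808 = -2896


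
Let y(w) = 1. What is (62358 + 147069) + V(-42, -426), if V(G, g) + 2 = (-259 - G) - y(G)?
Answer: 209207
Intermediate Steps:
V(G, g) = -262 - G (V(G, g) = -2 + ((-259 - G) - 1*1) = -2 + ((-259 - G) - 1) = -2 + (-260 - G) = -262 - G)
(62358 + 147069) + V(-42, -426) = (62358 + 147069) + (-262 - 1*(-42)) = 209427 + (-262 + 42) = 209427 - 220 = 209207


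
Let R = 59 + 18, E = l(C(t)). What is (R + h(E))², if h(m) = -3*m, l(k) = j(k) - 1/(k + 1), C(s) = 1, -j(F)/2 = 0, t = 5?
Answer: 24649/4 ≈ 6162.3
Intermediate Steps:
j(F) = 0 (j(F) = -2*0 = 0)
l(k) = -1/(1 + k) (l(k) = 0 - 1/(k + 1) = 0 - 1/(1 + k) = -1/(1 + k))
E = -½ (E = -1/(1 + 1) = -1/2 = -1*½ = -½ ≈ -0.50000)
R = 77
(R + h(E))² = (77 - 3*(-½))² = (77 + 3/2)² = (157/2)² = 24649/4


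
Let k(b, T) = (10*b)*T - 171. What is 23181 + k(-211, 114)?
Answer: -217530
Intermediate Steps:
k(b, T) = -171 + 10*T*b (k(b, T) = 10*T*b - 171 = -171 + 10*T*b)
23181 + k(-211, 114) = 23181 + (-171 + 10*114*(-211)) = 23181 + (-171 - 240540) = 23181 - 240711 = -217530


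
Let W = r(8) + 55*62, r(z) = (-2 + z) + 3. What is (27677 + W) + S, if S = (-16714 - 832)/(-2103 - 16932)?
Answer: 591929906/19035 ≈ 31097.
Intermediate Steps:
r(z) = 1 + z
S = 17546/19035 (S = -17546/(-19035) = -17546*(-1/19035) = 17546/19035 ≈ 0.92178)
W = 3419 (W = (1 + 8) + 55*62 = 9 + 3410 = 3419)
(27677 + W) + S = (27677 + 3419) + 17546/19035 = 31096 + 17546/19035 = 591929906/19035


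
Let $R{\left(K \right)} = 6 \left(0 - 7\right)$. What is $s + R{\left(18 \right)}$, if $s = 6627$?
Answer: $6585$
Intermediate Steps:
$R{\left(K \right)} = -42$ ($R{\left(K \right)} = 6 \left(-7\right) = -42$)
$s + R{\left(18 \right)} = 6627 - 42 = 6585$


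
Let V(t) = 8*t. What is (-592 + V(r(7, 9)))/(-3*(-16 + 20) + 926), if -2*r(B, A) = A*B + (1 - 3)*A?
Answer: -386/457 ≈ -0.84464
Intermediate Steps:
r(B, A) = A - A*B/2 (r(B, A) = -(A*B + (1 - 3)*A)/2 = -(A*B - 2*A)/2 = -(-2*A + A*B)/2 = A - A*B/2)
(-592 + V(r(7, 9)))/(-3*(-16 + 20) + 926) = (-592 + 8*((½)*9*(2 - 1*7)))/(-3*(-16 + 20) + 926) = (-592 + 8*((½)*9*(2 - 7)))/(-3*4 + 926) = (-592 + 8*((½)*9*(-5)))/(-12 + 926) = (-592 + 8*(-45/2))/914 = (-592 - 180)*(1/914) = -772*1/914 = -386/457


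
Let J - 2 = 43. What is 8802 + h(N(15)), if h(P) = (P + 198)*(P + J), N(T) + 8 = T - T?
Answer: 15832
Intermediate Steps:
J = 45 (J = 2 + 43 = 45)
N(T) = -8 (N(T) = -8 + (T - T) = -8 + 0 = -8)
h(P) = (45 + P)*(198 + P) (h(P) = (P + 198)*(P + 45) = (198 + P)*(45 + P) = (45 + P)*(198 + P))
8802 + h(N(15)) = 8802 + (8910 + (-8)² + 243*(-8)) = 8802 + (8910 + 64 - 1944) = 8802 + 7030 = 15832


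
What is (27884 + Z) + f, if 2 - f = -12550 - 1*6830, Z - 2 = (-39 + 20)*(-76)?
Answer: 48712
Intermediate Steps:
Z = 1446 (Z = 2 + (-39 + 20)*(-76) = 2 - 19*(-76) = 2 + 1444 = 1446)
f = 19382 (f = 2 - (-12550 - 1*6830) = 2 - (-12550 - 6830) = 2 - 1*(-19380) = 2 + 19380 = 19382)
(27884 + Z) + f = (27884 + 1446) + 19382 = 29330 + 19382 = 48712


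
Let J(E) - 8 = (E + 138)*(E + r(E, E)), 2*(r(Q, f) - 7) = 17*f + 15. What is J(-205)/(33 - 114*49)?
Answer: -14391/617 ≈ -23.324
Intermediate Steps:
r(Q, f) = 29/2 + 17*f/2 (r(Q, f) = 7 + (17*f + 15)/2 = 7 + (15 + 17*f)/2 = 7 + (15/2 + 17*f/2) = 29/2 + 17*f/2)
J(E) = 8 + (138 + E)*(29/2 + 19*E/2) (J(E) = 8 + (E + 138)*(E + (29/2 + 17*E/2)) = 8 + (138 + E)*(29/2 + 19*E/2))
J(-205)/(33 - 114*49) = (2009 + (19/2)*(-205)² + (2651/2)*(-205))/(33 - 114*49) = (2009 + (19/2)*42025 - 543455/2)/(33 - 5586) = (2009 + 798475/2 - 543455/2)/(-5553) = 129519*(-1/5553) = -14391/617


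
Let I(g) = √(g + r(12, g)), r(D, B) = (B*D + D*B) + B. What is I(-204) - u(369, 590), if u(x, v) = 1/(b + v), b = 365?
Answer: -1/955 + 2*I*√1326 ≈ -0.0010471 + 72.829*I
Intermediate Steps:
r(D, B) = B + 2*B*D (r(D, B) = (B*D + B*D) + B = 2*B*D + B = B + 2*B*D)
u(x, v) = 1/(365 + v)
I(g) = √26*√g (I(g) = √(g + g*(1 + 2*12)) = √(g + g*(1 + 24)) = √(g + g*25) = √(g + 25*g) = √(26*g) = √26*√g)
I(-204) - u(369, 590) = √26*√(-204) - 1/(365 + 590) = √26*(2*I*√51) - 1/955 = 2*I*√1326 - 1*1/955 = 2*I*√1326 - 1/955 = -1/955 + 2*I*√1326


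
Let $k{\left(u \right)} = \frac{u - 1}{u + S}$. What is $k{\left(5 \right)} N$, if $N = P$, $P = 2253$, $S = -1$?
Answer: $2253$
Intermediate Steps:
$k{\left(u \right)} = 1$ ($k{\left(u \right)} = \frac{u - 1}{u - 1} = \frac{-1 + u}{-1 + u} = 1$)
$N = 2253$
$k{\left(5 \right)} N = 1 \cdot 2253 = 2253$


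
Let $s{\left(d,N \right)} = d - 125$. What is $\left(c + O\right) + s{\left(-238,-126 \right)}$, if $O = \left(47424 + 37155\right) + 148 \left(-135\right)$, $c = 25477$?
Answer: $89713$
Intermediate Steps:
$s{\left(d,N \right)} = -125 + d$
$O = 64599$ ($O = 84579 - 19980 = 64599$)
$\left(c + O\right) + s{\left(-238,-126 \right)} = \left(25477 + 64599\right) - 363 = 90076 - 363 = 89713$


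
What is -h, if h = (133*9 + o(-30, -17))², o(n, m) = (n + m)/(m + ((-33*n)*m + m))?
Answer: -407484890925025/284394496 ≈ -1.4328e+6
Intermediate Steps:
o(n, m) = (m + n)/(2*m - 33*m*n) (o(n, m) = (m + n)/(m + (-33*m*n + m)) = (m + n)/(m + (m - 33*m*n)) = (m + n)/(2*m - 33*m*n))
h = 407484890925025/284394496 (h = (133*9 + (-1*(-17) - 1*(-30))/((-17)*(-2 + 33*(-30))))² = (1197 - (17 + 30)/(17*(-2 - 990)))² = (1197 - 1/17*47/(-992))² = (1197 - 1/17*(-1/992)*47)² = (1197 + 47/16864)² = (20186255/16864)² = 407484890925025/284394496 ≈ 1.4328e+6)
-h = -1*407484890925025/284394496 = -407484890925025/284394496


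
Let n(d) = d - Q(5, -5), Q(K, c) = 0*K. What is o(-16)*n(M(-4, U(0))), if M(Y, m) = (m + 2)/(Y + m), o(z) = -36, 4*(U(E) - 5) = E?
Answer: -252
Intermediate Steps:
U(E) = 5 + E/4
Q(K, c) = 0
M(Y, m) = (2 + m)/(Y + m)
n(d) = d (n(d) = d - 1*0 = d + 0 = d)
o(-16)*n(M(-4, U(0))) = -36*(2 + (5 + (1/4)*0))/(-4 + (5 + (1/4)*0)) = -36*(2 + (5 + 0))/(-4 + (5 + 0)) = -36*(2 + 5)/(-4 + 5) = -36*7/1 = -36*7 = -252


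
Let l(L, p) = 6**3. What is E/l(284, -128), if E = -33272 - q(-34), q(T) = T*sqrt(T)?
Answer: -4159/27 + 17*I*sqrt(34)/108 ≈ -154.04 + 0.91784*I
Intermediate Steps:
q(T) = T**(3/2)
l(L, p) = 216
E = -33272 + 34*I*sqrt(34) (E = -33272 - (-34)**(3/2) = -33272 - (-34)*I*sqrt(34) = -33272 + 34*I*sqrt(34) ≈ -33272.0 + 198.25*I)
E/l(284, -128) = (-33272 + 34*I*sqrt(34))/216 = (-33272 + 34*I*sqrt(34))*(1/216) = -4159/27 + 17*I*sqrt(34)/108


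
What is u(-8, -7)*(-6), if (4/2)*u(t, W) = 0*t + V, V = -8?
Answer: 24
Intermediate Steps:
u(t, W) = -4 (u(t, W) = (0*t - 8)/2 = (0 - 8)/2 = (1/2)*(-8) = -4)
u(-8, -7)*(-6) = -4*(-6) = 24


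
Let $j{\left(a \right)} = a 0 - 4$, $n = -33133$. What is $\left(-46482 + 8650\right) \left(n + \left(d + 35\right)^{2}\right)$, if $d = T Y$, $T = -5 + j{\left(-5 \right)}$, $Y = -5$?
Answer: $1011362856$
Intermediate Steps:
$j{\left(a \right)} = -4$ ($j{\left(a \right)} = 0 - 4 = -4$)
$T = -9$ ($T = -5 - 4 = -9$)
$d = 45$ ($d = \left(-9\right) \left(-5\right) = 45$)
$\left(-46482 + 8650\right) \left(n + \left(d + 35\right)^{2}\right) = \left(-46482 + 8650\right) \left(-33133 + \left(45 + 35\right)^{2}\right) = - 37832 \left(-33133 + 80^{2}\right) = - 37832 \left(-33133 + 6400\right) = \left(-37832\right) \left(-26733\right) = 1011362856$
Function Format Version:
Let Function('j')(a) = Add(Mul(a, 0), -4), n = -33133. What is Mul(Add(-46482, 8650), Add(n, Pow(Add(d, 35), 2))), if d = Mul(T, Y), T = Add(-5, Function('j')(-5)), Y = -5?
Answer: 1011362856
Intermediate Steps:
Function('j')(a) = -4 (Function('j')(a) = Add(0, -4) = -4)
T = -9 (T = Add(-5, -4) = -9)
d = 45 (d = Mul(-9, -5) = 45)
Mul(Add(-46482, 8650), Add(n, Pow(Add(d, 35), 2))) = Mul(Add(-46482, 8650), Add(-33133, Pow(Add(45, 35), 2))) = Mul(-37832, Add(-33133, Pow(80, 2))) = Mul(-37832, Add(-33133, 6400)) = Mul(-37832, -26733) = 1011362856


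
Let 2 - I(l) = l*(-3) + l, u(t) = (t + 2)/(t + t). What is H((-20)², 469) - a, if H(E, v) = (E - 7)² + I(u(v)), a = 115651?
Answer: 18197671/469 ≈ 38801.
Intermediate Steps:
u(t) = (2 + t)/(2*t) (u(t) = (2 + t)/((2*t)) = (2 + t)*(1/(2*t)) = (2 + t)/(2*t))
I(l) = 2 + 2*l (I(l) = 2 - (l*(-3) + l) = 2 - (-3*l + l) = 2 - (-2)*l = 2 + 2*l)
H(E, v) = 2 + (-7 + E)² + (2 + v)/v (H(E, v) = (E - 7)² + (2 + 2*((2 + v)/(2*v))) = (-7 + E)² + (2 + (2 + v)/v) = 2 + (-7 + E)² + (2 + v)/v)
H((-20)², 469) - a = (3 + (-7 + (-20)²)² + 2/469) - 1*115651 = (3 + (-7 + 400)² + 2*(1/469)) - 115651 = (3 + 393² + 2/469) - 115651 = (3 + 154449 + 2/469) - 115651 = 72437990/469 - 115651 = 18197671/469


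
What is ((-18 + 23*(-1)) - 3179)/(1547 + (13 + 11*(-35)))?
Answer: -644/235 ≈ -2.7404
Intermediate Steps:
((-18 + 23*(-1)) - 3179)/(1547 + (13 + 11*(-35))) = ((-18 - 23) - 3179)/(1547 + (13 - 385)) = (-41 - 3179)/(1547 - 372) = -3220/1175 = -3220*1/1175 = -644/235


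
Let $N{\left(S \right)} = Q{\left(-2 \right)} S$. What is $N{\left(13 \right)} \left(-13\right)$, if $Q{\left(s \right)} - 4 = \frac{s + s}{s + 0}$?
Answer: $-1014$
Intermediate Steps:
$Q{\left(s \right)} = 6$ ($Q{\left(s \right)} = 4 + \frac{s + s}{s + 0} = 4 + \frac{2 s}{s} = 4 + 2 = 6$)
$N{\left(S \right)} = 6 S$
$N{\left(13 \right)} \left(-13\right) = 6 \cdot 13 \left(-13\right) = 78 \left(-13\right) = -1014$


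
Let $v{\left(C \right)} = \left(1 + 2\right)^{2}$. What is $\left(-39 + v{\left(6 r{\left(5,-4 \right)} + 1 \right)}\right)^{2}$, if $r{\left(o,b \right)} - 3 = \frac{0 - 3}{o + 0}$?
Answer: $900$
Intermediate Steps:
$r{\left(o,b \right)} = 3 - \frac{3}{o}$ ($r{\left(o,b \right)} = 3 + \frac{0 - 3}{o + 0} = 3 - \frac{3}{o}$)
$v{\left(C \right)} = 9$ ($v{\left(C \right)} = 3^{2} = 9$)
$\left(-39 + v{\left(6 r{\left(5,-4 \right)} + 1 \right)}\right)^{2} = \left(-39 + 9\right)^{2} = \left(-30\right)^{2} = 900$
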